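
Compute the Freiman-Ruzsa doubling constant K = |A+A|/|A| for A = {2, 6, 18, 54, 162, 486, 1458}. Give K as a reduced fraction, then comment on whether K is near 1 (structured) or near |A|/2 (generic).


|A| = 7.
Compute A + A by enumerating all 49 pairs.
A + A = {4, 8, 12, 20, 24, 36, 56, 60, 72, 108, 164, 168, 180, 216, 324, 488, 492, 504, 540, 648, 972, 1460, 1464, 1476, 1512, 1620, 1944, 2916}, so |A + A| = 28.
K = |A + A| / |A| = 28/7 = 4/1 ≈ 4.0000.
Reference: AP of size 7 gives K = 13/7 ≈ 1.8571; a fully generic set of size 7 gives K ≈ 4.0000.

|A| = 7, |A + A| = 28, K = 28/7 = 4/1.


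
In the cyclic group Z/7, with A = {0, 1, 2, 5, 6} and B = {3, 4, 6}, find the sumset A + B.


Work in Z/7Z: reduce every sum a + b modulo 7.
Enumerate all 15 pairs:
a = 0: 0+3=3, 0+4=4, 0+6=6
a = 1: 1+3=4, 1+4=5, 1+6=0
a = 2: 2+3=5, 2+4=6, 2+6=1
a = 5: 5+3=1, 5+4=2, 5+6=4
a = 6: 6+3=2, 6+4=3, 6+6=5
Distinct residues collected: {0, 1, 2, 3, 4, 5, 6}
|A + B| = 7 (out of 7 total residues).

A + B = {0, 1, 2, 3, 4, 5, 6}


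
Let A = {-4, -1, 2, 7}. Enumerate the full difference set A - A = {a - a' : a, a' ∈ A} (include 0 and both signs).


A - A = {a - a' : a, a' ∈ A}.
Compute a - a' for each ordered pair (a, a'):
a = -4: -4--4=0, -4--1=-3, -4-2=-6, -4-7=-11
a = -1: -1--4=3, -1--1=0, -1-2=-3, -1-7=-8
a = 2: 2--4=6, 2--1=3, 2-2=0, 2-7=-5
a = 7: 7--4=11, 7--1=8, 7-2=5, 7-7=0
Collecting distinct values (and noting 0 appears from a-a):
A - A = {-11, -8, -6, -5, -3, 0, 3, 5, 6, 8, 11}
|A - A| = 11

A - A = {-11, -8, -6, -5, -3, 0, 3, 5, 6, 8, 11}


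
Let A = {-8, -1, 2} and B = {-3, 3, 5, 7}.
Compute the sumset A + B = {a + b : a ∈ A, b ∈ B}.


A + B = {a + b : a ∈ A, b ∈ B}.
Enumerate all |A|·|B| = 3·4 = 12 pairs (a, b) and collect distinct sums.
a = -8: -8+-3=-11, -8+3=-5, -8+5=-3, -8+7=-1
a = -1: -1+-3=-4, -1+3=2, -1+5=4, -1+7=6
a = 2: 2+-3=-1, 2+3=5, 2+5=7, 2+7=9
Collecting distinct sums: A + B = {-11, -5, -4, -3, -1, 2, 4, 5, 6, 7, 9}
|A + B| = 11

A + B = {-11, -5, -4, -3, -1, 2, 4, 5, 6, 7, 9}


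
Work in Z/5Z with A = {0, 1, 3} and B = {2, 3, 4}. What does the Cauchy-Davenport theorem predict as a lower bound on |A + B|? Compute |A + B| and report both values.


Cauchy-Davenport: |A + B| ≥ min(p, |A| + |B| - 1) for A, B nonempty in Z/pZ.
|A| = 3, |B| = 3, p = 5.
CD lower bound = min(5, 3 + 3 - 1) = min(5, 5) = 5.
Compute A + B mod 5 directly:
a = 0: 0+2=2, 0+3=3, 0+4=4
a = 1: 1+2=3, 1+3=4, 1+4=0
a = 3: 3+2=0, 3+3=1, 3+4=2
A + B = {0, 1, 2, 3, 4}, so |A + B| = 5.
Verify: 5 ≥ 5? Yes ✓.

CD lower bound = 5, actual |A + B| = 5.


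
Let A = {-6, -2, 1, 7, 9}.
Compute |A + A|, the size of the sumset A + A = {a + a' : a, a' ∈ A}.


A + A = {a + a' : a, a' ∈ A}; |A| = 5.
General bounds: 2|A| - 1 ≤ |A + A| ≤ |A|(|A|+1)/2, i.e. 9 ≤ |A + A| ≤ 15.
Lower bound 2|A|-1 is attained iff A is an arithmetic progression.
Enumerate sums a + a' for a ≤ a' (symmetric, so this suffices):
a = -6: -6+-6=-12, -6+-2=-8, -6+1=-5, -6+7=1, -6+9=3
a = -2: -2+-2=-4, -2+1=-1, -2+7=5, -2+9=7
a = 1: 1+1=2, 1+7=8, 1+9=10
a = 7: 7+7=14, 7+9=16
a = 9: 9+9=18
Distinct sums: {-12, -8, -5, -4, -1, 1, 2, 3, 5, 7, 8, 10, 14, 16, 18}
|A + A| = 15

|A + A| = 15


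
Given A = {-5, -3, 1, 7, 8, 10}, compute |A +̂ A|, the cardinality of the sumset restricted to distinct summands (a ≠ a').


Restricted sumset: A +̂ A = {a + a' : a ∈ A, a' ∈ A, a ≠ a'}.
Equivalently, take A + A and drop any sum 2a that is achievable ONLY as a + a for a ∈ A (i.e. sums representable only with equal summands).
Enumerate pairs (a, a') with a < a' (symmetric, so each unordered pair gives one sum; this covers all a ≠ a'):
  -5 + -3 = -8
  -5 + 1 = -4
  -5 + 7 = 2
  -5 + 8 = 3
  -5 + 10 = 5
  -3 + 1 = -2
  -3 + 7 = 4
  -3 + 8 = 5
  -3 + 10 = 7
  1 + 7 = 8
  1 + 8 = 9
  1 + 10 = 11
  7 + 8 = 15
  7 + 10 = 17
  8 + 10 = 18
Collected distinct sums: {-8, -4, -2, 2, 3, 4, 5, 7, 8, 9, 11, 15, 17, 18}
|A +̂ A| = 14
(Reference bound: |A +̂ A| ≥ 2|A| - 3 for |A| ≥ 2, with |A| = 6 giving ≥ 9.)

|A +̂ A| = 14


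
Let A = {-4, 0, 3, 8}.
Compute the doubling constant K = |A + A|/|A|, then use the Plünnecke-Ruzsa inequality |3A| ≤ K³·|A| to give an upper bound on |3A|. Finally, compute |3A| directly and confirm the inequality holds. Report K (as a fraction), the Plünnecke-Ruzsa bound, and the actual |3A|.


|A| = 4.
Step 1: Compute A + A by enumerating all 16 pairs.
A + A = {-8, -4, -1, 0, 3, 4, 6, 8, 11, 16}, so |A + A| = 10.
Step 2: Doubling constant K = |A + A|/|A| = 10/4 = 10/4 ≈ 2.5000.
Step 3: Plünnecke-Ruzsa gives |3A| ≤ K³·|A| = (2.5000)³ · 4 ≈ 62.5000.
Step 4: Compute 3A = A + A + A directly by enumerating all triples (a,b,c) ∈ A³; |3A| = 19.
Step 5: Check 19 ≤ 62.5000? Yes ✓.

K = 10/4, Plünnecke-Ruzsa bound K³|A| ≈ 62.5000, |3A| = 19, inequality holds.


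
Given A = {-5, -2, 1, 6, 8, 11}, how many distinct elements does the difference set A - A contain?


A - A = {a - a' : a, a' ∈ A}; |A| = 6.
Bounds: 2|A|-1 ≤ |A - A| ≤ |A|² - |A| + 1, i.e. 11 ≤ |A - A| ≤ 31.
Note: 0 ∈ A - A always (from a - a). The set is symmetric: if d ∈ A - A then -d ∈ A - A.
Enumerate nonzero differences d = a - a' with a > a' (then include -d):
Positive differences: {2, 3, 5, 6, 7, 8, 10, 11, 13, 16}
Full difference set: {0} ∪ (positive diffs) ∪ (negative diffs).
|A - A| = 1 + 2·10 = 21 (matches direct enumeration: 21).

|A - A| = 21


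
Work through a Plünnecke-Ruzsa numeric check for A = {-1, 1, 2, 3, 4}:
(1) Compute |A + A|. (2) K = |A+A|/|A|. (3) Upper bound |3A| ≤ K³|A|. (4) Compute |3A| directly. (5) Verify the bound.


|A| = 5.
Step 1: Compute A + A by enumerating all 25 pairs.
A + A = {-2, 0, 1, 2, 3, 4, 5, 6, 7, 8}, so |A + A| = 10.
Step 2: Doubling constant K = |A + A|/|A| = 10/5 = 10/5 ≈ 2.0000.
Step 3: Plünnecke-Ruzsa gives |3A| ≤ K³·|A| = (2.0000)³ · 5 ≈ 40.0000.
Step 4: Compute 3A = A + A + A directly by enumerating all triples (a,b,c) ∈ A³; |3A| = 15.
Step 5: Check 15 ≤ 40.0000? Yes ✓.

K = 10/5, Plünnecke-Ruzsa bound K³|A| ≈ 40.0000, |3A| = 15, inequality holds.


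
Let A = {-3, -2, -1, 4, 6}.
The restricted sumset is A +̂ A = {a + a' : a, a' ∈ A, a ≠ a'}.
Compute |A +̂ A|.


Restricted sumset: A +̂ A = {a + a' : a ∈ A, a' ∈ A, a ≠ a'}.
Equivalently, take A + A and drop any sum 2a that is achievable ONLY as a + a for a ∈ A (i.e. sums representable only with equal summands).
Enumerate pairs (a, a') with a < a' (symmetric, so each unordered pair gives one sum; this covers all a ≠ a'):
  -3 + -2 = -5
  -3 + -1 = -4
  -3 + 4 = 1
  -3 + 6 = 3
  -2 + -1 = -3
  -2 + 4 = 2
  -2 + 6 = 4
  -1 + 4 = 3
  -1 + 6 = 5
  4 + 6 = 10
Collected distinct sums: {-5, -4, -3, 1, 2, 3, 4, 5, 10}
|A +̂ A| = 9
(Reference bound: |A +̂ A| ≥ 2|A| - 3 for |A| ≥ 2, with |A| = 5 giving ≥ 7.)

|A +̂ A| = 9


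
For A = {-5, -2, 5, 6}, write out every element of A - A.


A - A = {a - a' : a, a' ∈ A}.
Compute a - a' for each ordered pair (a, a'):
a = -5: -5--5=0, -5--2=-3, -5-5=-10, -5-6=-11
a = -2: -2--5=3, -2--2=0, -2-5=-7, -2-6=-8
a = 5: 5--5=10, 5--2=7, 5-5=0, 5-6=-1
a = 6: 6--5=11, 6--2=8, 6-5=1, 6-6=0
Collecting distinct values (and noting 0 appears from a-a):
A - A = {-11, -10, -8, -7, -3, -1, 0, 1, 3, 7, 8, 10, 11}
|A - A| = 13

A - A = {-11, -10, -8, -7, -3, -1, 0, 1, 3, 7, 8, 10, 11}


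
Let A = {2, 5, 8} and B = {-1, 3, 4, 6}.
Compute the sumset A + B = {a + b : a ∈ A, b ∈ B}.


A + B = {a + b : a ∈ A, b ∈ B}.
Enumerate all |A|·|B| = 3·4 = 12 pairs (a, b) and collect distinct sums.
a = 2: 2+-1=1, 2+3=5, 2+4=6, 2+6=8
a = 5: 5+-1=4, 5+3=8, 5+4=9, 5+6=11
a = 8: 8+-1=7, 8+3=11, 8+4=12, 8+6=14
Collecting distinct sums: A + B = {1, 4, 5, 6, 7, 8, 9, 11, 12, 14}
|A + B| = 10

A + B = {1, 4, 5, 6, 7, 8, 9, 11, 12, 14}


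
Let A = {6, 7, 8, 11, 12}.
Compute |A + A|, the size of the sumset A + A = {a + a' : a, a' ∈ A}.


A + A = {a + a' : a, a' ∈ A}; |A| = 5.
General bounds: 2|A| - 1 ≤ |A + A| ≤ |A|(|A|+1)/2, i.e. 9 ≤ |A + A| ≤ 15.
Lower bound 2|A|-1 is attained iff A is an arithmetic progression.
Enumerate sums a + a' for a ≤ a' (symmetric, so this suffices):
a = 6: 6+6=12, 6+7=13, 6+8=14, 6+11=17, 6+12=18
a = 7: 7+7=14, 7+8=15, 7+11=18, 7+12=19
a = 8: 8+8=16, 8+11=19, 8+12=20
a = 11: 11+11=22, 11+12=23
a = 12: 12+12=24
Distinct sums: {12, 13, 14, 15, 16, 17, 18, 19, 20, 22, 23, 24}
|A + A| = 12

|A + A| = 12


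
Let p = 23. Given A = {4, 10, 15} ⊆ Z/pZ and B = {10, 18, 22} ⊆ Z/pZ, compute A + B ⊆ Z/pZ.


Work in Z/23Z: reduce every sum a + b modulo 23.
Enumerate all 9 pairs:
a = 4: 4+10=14, 4+18=22, 4+22=3
a = 10: 10+10=20, 10+18=5, 10+22=9
a = 15: 15+10=2, 15+18=10, 15+22=14
Distinct residues collected: {2, 3, 5, 9, 10, 14, 20, 22}
|A + B| = 8 (out of 23 total residues).

A + B = {2, 3, 5, 9, 10, 14, 20, 22}


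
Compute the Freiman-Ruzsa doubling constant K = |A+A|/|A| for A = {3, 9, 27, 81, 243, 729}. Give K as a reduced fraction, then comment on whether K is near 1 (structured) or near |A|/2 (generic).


|A| = 6.
Compute A + A by enumerating all 36 pairs.
A + A = {6, 12, 18, 30, 36, 54, 84, 90, 108, 162, 246, 252, 270, 324, 486, 732, 738, 756, 810, 972, 1458}, so |A + A| = 21.
K = |A + A| / |A| = 21/6 = 7/2 ≈ 3.5000.
Reference: AP of size 6 gives K = 11/6 ≈ 1.8333; a fully generic set of size 6 gives K ≈ 3.5000.

|A| = 6, |A + A| = 21, K = 21/6 = 7/2.


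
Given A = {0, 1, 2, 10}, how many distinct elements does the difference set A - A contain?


A - A = {a - a' : a, a' ∈ A}; |A| = 4.
Bounds: 2|A|-1 ≤ |A - A| ≤ |A|² - |A| + 1, i.e. 7 ≤ |A - A| ≤ 13.
Note: 0 ∈ A - A always (from a - a). The set is symmetric: if d ∈ A - A then -d ∈ A - A.
Enumerate nonzero differences d = a - a' with a > a' (then include -d):
Positive differences: {1, 2, 8, 9, 10}
Full difference set: {0} ∪ (positive diffs) ∪ (negative diffs).
|A - A| = 1 + 2·5 = 11 (matches direct enumeration: 11).

|A - A| = 11


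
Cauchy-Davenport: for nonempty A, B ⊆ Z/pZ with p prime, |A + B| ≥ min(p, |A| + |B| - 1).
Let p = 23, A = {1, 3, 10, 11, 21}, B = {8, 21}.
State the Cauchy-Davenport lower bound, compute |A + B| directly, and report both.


Cauchy-Davenport: |A + B| ≥ min(p, |A| + |B| - 1) for A, B nonempty in Z/pZ.
|A| = 5, |B| = 2, p = 23.
CD lower bound = min(23, 5 + 2 - 1) = min(23, 6) = 6.
Compute A + B mod 23 directly:
a = 1: 1+8=9, 1+21=22
a = 3: 3+8=11, 3+21=1
a = 10: 10+8=18, 10+21=8
a = 11: 11+8=19, 11+21=9
a = 21: 21+8=6, 21+21=19
A + B = {1, 6, 8, 9, 11, 18, 19, 22}, so |A + B| = 8.
Verify: 8 ≥ 6? Yes ✓.

CD lower bound = 6, actual |A + B| = 8.


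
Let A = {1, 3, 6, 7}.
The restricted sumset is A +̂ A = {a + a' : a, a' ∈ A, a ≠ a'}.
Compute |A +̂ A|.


Restricted sumset: A +̂ A = {a + a' : a ∈ A, a' ∈ A, a ≠ a'}.
Equivalently, take A + A and drop any sum 2a that is achievable ONLY as a + a for a ∈ A (i.e. sums representable only with equal summands).
Enumerate pairs (a, a') with a < a' (symmetric, so each unordered pair gives one sum; this covers all a ≠ a'):
  1 + 3 = 4
  1 + 6 = 7
  1 + 7 = 8
  3 + 6 = 9
  3 + 7 = 10
  6 + 7 = 13
Collected distinct sums: {4, 7, 8, 9, 10, 13}
|A +̂ A| = 6
(Reference bound: |A +̂ A| ≥ 2|A| - 3 for |A| ≥ 2, with |A| = 4 giving ≥ 5.)

|A +̂ A| = 6


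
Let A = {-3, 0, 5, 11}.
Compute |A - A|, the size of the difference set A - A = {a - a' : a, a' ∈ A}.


A - A = {a - a' : a, a' ∈ A}; |A| = 4.
Bounds: 2|A|-1 ≤ |A - A| ≤ |A|² - |A| + 1, i.e. 7 ≤ |A - A| ≤ 13.
Note: 0 ∈ A - A always (from a - a). The set is symmetric: if d ∈ A - A then -d ∈ A - A.
Enumerate nonzero differences d = a - a' with a > a' (then include -d):
Positive differences: {3, 5, 6, 8, 11, 14}
Full difference set: {0} ∪ (positive diffs) ∪ (negative diffs).
|A - A| = 1 + 2·6 = 13 (matches direct enumeration: 13).

|A - A| = 13


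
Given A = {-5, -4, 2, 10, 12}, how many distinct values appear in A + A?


A + A = {a + a' : a, a' ∈ A}; |A| = 5.
General bounds: 2|A| - 1 ≤ |A + A| ≤ |A|(|A|+1)/2, i.e. 9 ≤ |A + A| ≤ 15.
Lower bound 2|A|-1 is attained iff A is an arithmetic progression.
Enumerate sums a + a' for a ≤ a' (symmetric, so this suffices):
a = -5: -5+-5=-10, -5+-4=-9, -5+2=-3, -5+10=5, -5+12=7
a = -4: -4+-4=-8, -4+2=-2, -4+10=6, -4+12=8
a = 2: 2+2=4, 2+10=12, 2+12=14
a = 10: 10+10=20, 10+12=22
a = 12: 12+12=24
Distinct sums: {-10, -9, -8, -3, -2, 4, 5, 6, 7, 8, 12, 14, 20, 22, 24}
|A + A| = 15

|A + A| = 15


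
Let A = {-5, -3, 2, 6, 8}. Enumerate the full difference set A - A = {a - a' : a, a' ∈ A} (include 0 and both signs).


A - A = {a - a' : a, a' ∈ A}.
Compute a - a' for each ordered pair (a, a'):
a = -5: -5--5=0, -5--3=-2, -5-2=-7, -5-6=-11, -5-8=-13
a = -3: -3--5=2, -3--3=0, -3-2=-5, -3-6=-9, -3-8=-11
a = 2: 2--5=7, 2--3=5, 2-2=0, 2-6=-4, 2-8=-6
a = 6: 6--5=11, 6--3=9, 6-2=4, 6-6=0, 6-8=-2
a = 8: 8--5=13, 8--3=11, 8-2=6, 8-6=2, 8-8=0
Collecting distinct values (and noting 0 appears from a-a):
A - A = {-13, -11, -9, -7, -6, -5, -4, -2, 0, 2, 4, 5, 6, 7, 9, 11, 13}
|A - A| = 17

A - A = {-13, -11, -9, -7, -6, -5, -4, -2, 0, 2, 4, 5, 6, 7, 9, 11, 13}


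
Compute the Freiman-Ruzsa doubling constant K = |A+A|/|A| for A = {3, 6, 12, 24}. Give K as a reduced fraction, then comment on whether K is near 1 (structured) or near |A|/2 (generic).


|A| = 4.
Compute A + A by enumerating all 16 pairs.
A + A = {6, 9, 12, 15, 18, 24, 27, 30, 36, 48}, so |A + A| = 10.
K = |A + A| / |A| = 10/4 = 5/2 ≈ 2.5000.
Reference: AP of size 4 gives K = 7/4 ≈ 1.7500; a fully generic set of size 4 gives K ≈ 2.5000.

|A| = 4, |A + A| = 10, K = 10/4 = 5/2.


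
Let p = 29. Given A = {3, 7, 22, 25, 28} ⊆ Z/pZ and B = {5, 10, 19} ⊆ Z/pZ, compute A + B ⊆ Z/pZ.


Work in Z/29Z: reduce every sum a + b modulo 29.
Enumerate all 15 pairs:
a = 3: 3+5=8, 3+10=13, 3+19=22
a = 7: 7+5=12, 7+10=17, 7+19=26
a = 22: 22+5=27, 22+10=3, 22+19=12
a = 25: 25+5=1, 25+10=6, 25+19=15
a = 28: 28+5=4, 28+10=9, 28+19=18
Distinct residues collected: {1, 3, 4, 6, 8, 9, 12, 13, 15, 17, 18, 22, 26, 27}
|A + B| = 14 (out of 29 total residues).

A + B = {1, 3, 4, 6, 8, 9, 12, 13, 15, 17, 18, 22, 26, 27}


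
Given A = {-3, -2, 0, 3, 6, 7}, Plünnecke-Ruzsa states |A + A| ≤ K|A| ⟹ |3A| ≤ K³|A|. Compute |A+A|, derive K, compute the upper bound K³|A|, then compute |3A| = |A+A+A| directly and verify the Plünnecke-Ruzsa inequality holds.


|A| = 6.
Step 1: Compute A + A by enumerating all 36 pairs.
A + A = {-6, -5, -4, -3, -2, 0, 1, 3, 4, 5, 6, 7, 9, 10, 12, 13, 14}, so |A + A| = 17.
Step 2: Doubling constant K = |A + A|/|A| = 17/6 = 17/6 ≈ 2.8333.
Step 3: Plünnecke-Ruzsa gives |3A| ≤ K³·|A| = (2.8333)³ · 6 ≈ 136.4722.
Step 4: Compute 3A = A + A + A directly by enumerating all triples (a,b,c) ∈ A³; |3A| = 31.
Step 5: Check 31 ≤ 136.4722? Yes ✓.

K = 17/6, Plünnecke-Ruzsa bound K³|A| ≈ 136.4722, |3A| = 31, inequality holds.


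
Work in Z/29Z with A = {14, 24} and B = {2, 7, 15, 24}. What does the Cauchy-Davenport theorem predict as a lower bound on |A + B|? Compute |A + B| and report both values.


Cauchy-Davenport: |A + B| ≥ min(p, |A| + |B| - 1) for A, B nonempty in Z/pZ.
|A| = 2, |B| = 4, p = 29.
CD lower bound = min(29, 2 + 4 - 1) = min(29, 5) = 5.
Compute A + B mod 29 directly:
a = 14: 14+2=16, 14+7=21, 14+15=0, 14+24=9
a = 24: 24+2=26, 24+7=2, 24+15=10, 24+24=19
A + B = {0, 2, 9, 10, 16, 19, 21, 26}, so |A + B| = 8.
Verify: 8 ≥ 5? Yes ✓.

CD lower bound = 5, actual |A + B| = 8.


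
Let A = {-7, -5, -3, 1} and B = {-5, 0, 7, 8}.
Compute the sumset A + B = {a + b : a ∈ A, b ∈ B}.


A + B = {a + b : a ∈ A, b ∈ B}.
Enumerate all |A|·|B| = 4·4 = 16 pairs (a, b) and collect distinct sums.
a = -7: -7+-5=-12, -7+0=-7, -7+7=0, -7+8=1
a = -5: -5+-5=-10, -5+0=-5, -5+7=2, -5+8=3
a = -3: -3+-5=-8, -3+0=-3, -3+7=4, -3+8=5
a = 1: 1+-5=-4, 1+0=1, 1+7=8, 1+8=9
Collecting distinct sums: A + B = {-12, -10, -8, -7, -5, -4, -3, 0, 1, 2, 3, 4, 5, 8, 9}
|A + B| = 15

A + B = {-12, -10, -8, -7, -5, -4, -3, 0, 1, 2, 3, 4, 5, 8, 9}


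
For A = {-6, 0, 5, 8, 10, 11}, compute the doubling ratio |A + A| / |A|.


|A| = 6.
Compute A + A by enumerating all 36 pairs.
A + A = {-12, -6, -1, 0, 2, 4, 5, 8, 10, 11, 13, 15, 16, 18, 19, 20, 21, 22}, so |A + A| = 18.
K = |A + A| / |A| = 18/6 = 3/1 ≈ 3.0000.
Reference: AP of size 6 gives K = 11/6 ≈ 1.8333; a fully generic set of size 6 gives K ≈ 3.5000.

|A| = 6, |A + A| = 18, K = 18/6 = 3/1.


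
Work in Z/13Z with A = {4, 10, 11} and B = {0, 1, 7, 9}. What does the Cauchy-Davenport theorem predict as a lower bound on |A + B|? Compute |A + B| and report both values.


Cauchy-Davenport: |A + B| ≥ min(p, |A| + |B| - 1) for A, B nonempty in Z/pZ.
|A| = 3, |B| = 4, p = 13.
CD lower bound = min(13, 3 + 4 - 1) = min(13, 6) = 6.
Compute A + B mod 13 directly:
a = 4: 4+0=4, 4+1=5, 4+7=11, 4+9=0
a = 10: 10+0=10, 10+1=11, 10+7=4, 10+9=6
a = 11: 11+0=11, 11+1=12, 11+7=5, 11+9=7
A + B = {0, 4, 5, 6, 7, 10, 11, 12}, so |A + B| = 8.
Verify: 8 ≥ 6? Yes ✓.

CD lower bound = 6, actual |A + B| = 8.


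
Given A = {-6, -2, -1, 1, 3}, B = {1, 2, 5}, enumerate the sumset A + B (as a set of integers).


A + B = {a + b : a ∈ A, b ∈ B}.
Enumerate all |A|·|B| = 5·3 = 15 pairs (a, b) and collect distinct sums.
a = -6: -6+1=-5, -6+2=-4, -6+5=-1
a = -2: -2+1=-1, -2+2=0, -2+5=3
a = -1: -1+1=0, -1+2=1, -1+5=4
a = 1: 1+1=2, 1+2=3, 1+5=6
a = 3: 3+1=4, 3+2=5, 3+5=8
Collecting distinct sums: A + B = {-5, -4, -1, 0, 1, 2, 3, 4, 5, 6, 8}
|A + B| = 11

A + B = {-5, -4, -1, 0, 1, 2, 3, 4, 5, 6, 8}


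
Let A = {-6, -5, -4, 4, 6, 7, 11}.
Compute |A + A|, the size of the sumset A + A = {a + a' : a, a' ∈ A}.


A + A = {a + a' : a, a' ∈ A}; |A| = 7.
General bounds: 2|A| - 1 ≤ |A + A| ≤ |A|(|A|+1)/2, i.e. 13 ≤ |A + A| ≤ 28.
Lower bound 2|A|-1 is attained iff A is an arithmetic progression.
Enumerate sums a + a' for a ≤ a' (symmetric, so this suffices):
a = -6: -6+-6=-12, -6+-5=-11, -6+-4=-10, -6+4=-2, -6+6=0, -6+7=1, -6+11=5
a = -5: -5+-5=-10, -5+-4=-9, -5+4=-1, -5+6=1, -5+7=2, -5+11=6
a = -4: -4+-4=-8, -4+4=0, -4+6=2, -4+7=3, -4+11=7
a = 4: 4+4=8, 4+6=10, 4+7=11, 4+11=15
a = 6: 6+6=12, 6+7=13, 6+11=17
a = 7: 7+7=14, 7+11=18
a = 11: 11+11=22
Distinct sums: {-12, -11, -10, -9, -8, -2, -1, 0, 1, 2, 3, 5, 6, 7, 8, 10, 11, 12, 13, 14, 15, 17, 18, 22}
|A + A| = 24

|A + A| = 24


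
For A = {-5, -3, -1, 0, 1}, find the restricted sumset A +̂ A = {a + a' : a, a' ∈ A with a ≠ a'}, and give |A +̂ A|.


Restricted sumset: A +̂ A = {a + a' : a ∈ A, a' ∈ A, a ≠ a'}.
Equivalently, take A + A and drop any sum 2a that is achievable ONLY as a + a for a ∈ A (i.e. sums representable only with equal summands).
Enumerate pairs (a, a') with a < a' (symmetric, so each unordered pair gives one sum; this covers all a ≠ a'):
  -5 + -3 = -8
  -5 + -1 = -6
  -5 + 0 = -5
  -5 + 1 = -4
  -3 + -1 = -4
  -3 + 0 = -3
  -3 + 1 = -2
  -1 + 0 = -1
  -1 + 1 = 0
  0 + 1 = 1
Collected distinct sums: {-8, -6, -5, -4, -3, -2, -1, 0, 1}
|A +̂ A| = 9
(Reference bound: |A +̂ A| ≥ 2|A| - 3 for |A| ≥ 2, with |A| = 5 giving ≥ 7.)

|A +̂ A| = 9


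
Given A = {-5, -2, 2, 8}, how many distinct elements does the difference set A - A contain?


A - A = {a - a' : a, a' ∈ A}; |A| = 4.
Bounds: 2|A|-1 ≤ |A - A| ≤ |A|² - |A| + 1, i.e. 7 ≤ |A - A| ≤ 13.
Note: 0 ∈ A - A always (from a - a). The set is symmetric: if d ∈ A - A then -d ∈ A - A.
Enumerate nonzero differences d = a - a' with a > a' (then include -d):
Positive differences: {3, 4, 6, 7, 10, 13}
Full difference set: {0} ∪ (positive diffs) ∪ (negative diffs).
|A - A| = 1 + 2·6 = 13 (matches direct enumeration: 13).

|A - A| = 13


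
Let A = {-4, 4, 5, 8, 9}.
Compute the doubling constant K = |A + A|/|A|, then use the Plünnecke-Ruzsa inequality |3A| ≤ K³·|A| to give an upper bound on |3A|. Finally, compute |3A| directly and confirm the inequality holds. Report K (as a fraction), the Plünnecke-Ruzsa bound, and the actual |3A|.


|A| = 5.
Step 1: Compute A + A by enumerating all 25 pairs.
A + A = {-8, 0, 1, 4, 5, 8, 9, 10, 12, 13, 14, 16, 17, 18}, so |A + A| = 14.
Step 2: Doubling constant K = |A + A|/|A| = 14/5 = 14/5 ≈ 2.8000.
Step 3: Plünnecke-Ruzsa gives |3A| ≤ K³·|A| = (2.8000)³ · 5 ≈ 109.7600.
Step 4: Compute 3A = A + A + A directly by enumerating all triples (a,b,c) ∈ A³; |3A| = 27.
Step 5: Check 27 ≤ 109.7600? Yes ✓.

K = 14/5, Plünnecke-Ruzsa bound K³|A| ≈ 109.7600, |3A| = 27, inequality holds.


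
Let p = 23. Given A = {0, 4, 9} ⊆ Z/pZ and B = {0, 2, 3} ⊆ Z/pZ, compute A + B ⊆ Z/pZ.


Work in Z/23Z: reduce every sum a + b modulo 23.
Enumerate all 9 pairs:
a = 0: 0+0=0, 0+2=2, 0+3=3
a = 4: 4+0=4, 4+2=6, 4+3=7
a = 9: 9+0=9, 9+2=11, 9+3=12
Distinct residues collected: {0, 2, 3, 4, 6, 7, 9, 11, 12}
|A + B| = 9 (out of 23 total residues).

A + B = {0, 2, 3, 4, 6, 7, 9, 11, 12}


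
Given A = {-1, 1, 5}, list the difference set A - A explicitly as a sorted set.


A - A = {a - a' : a, a' ∈ A}.
Compute a - a' for each ordered pair (a, a'):
a = -1: -1--1=0, -1-1=-2, -1-5=-6
a = 1: 1--1=2, 1-1=0, 1-5=-4
a = 5: 5--1=6, 5-1=4, 5-5=0
Collecting distinct values (and noting 0 appears from a-a):
A - A = {-6, -4, -2, 0, 2, 4, 6}
|A - A| = 7

A - A = {-6, -4, -2, 0, 2, 4, 6}


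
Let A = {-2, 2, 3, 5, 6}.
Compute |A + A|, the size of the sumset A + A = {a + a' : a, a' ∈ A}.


A + A = {a + a' : a, a' ∈ A}; |A| = 5.
General bounds: 2|A| - 1 ≤ |A + A| ≤ |A|(|A|+1)/2, i.e. 9 ≤ |A + A| ≤ 15.
Lower bound 2|A|-1 is attained iff A is an arithmetic progression.
Enumerate sums a + a' for a ≤ a' (symmetric, so this suffices):
a = -2: -2+-2=-4, -2+2=0, -2+3=1, -2+5=3, -2+6=4
a = 2: 2+2=4, 2+3=5, 2+5=7, 2+6=8
a = 3: 3+3=6, 3+5=8, 3+6=9
a = 5: 5+5=10, 5+6=11
a = 6: 6+6=12
Distinct sums: {-4, 0, 1, 3, 4, 5, 6, 7, 8, 9, 10, 11, 12}
|A + A| = 13

|A + A| = 13


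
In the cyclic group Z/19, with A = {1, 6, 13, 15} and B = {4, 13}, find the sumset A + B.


Work in Z/19Z: reduce every sum a + b modulo 19.
Enumerate all 8 pairs:
a = 1: 1+4=5, 1+13=14
a = 6: 6+4=10, 6+13=0
a = 13: 13+4=17, 13+13=7
a = 15: 15+4=0, 15+13=9
Distinct residues collected: {0, 5, 7, 9, 10, 14, 17}
|A + B| = 7 (out of 19 total residues).

A + B = {0, 5, 7, 9, 10, 14, 17}


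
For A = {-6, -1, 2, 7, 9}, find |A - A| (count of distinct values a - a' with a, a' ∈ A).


A - A = {a - a' : a, a' ∈ A}; |A| = 5.
Bounds: 2|A|-1 ≤ |A - A| ≤ |A|² - |A| + 1, i.e. 9 ≤ |A - A| ≤ 21.
Note: 0 ∈ A - A always (from a - a). The set is symmetric: if d ∈ A - A then -d ∈ A - A.
Enumerate nonzero differences d = a - a' with a > a' (then include -d):
Positive differences: {2, 3, 5, 7, 8, 10, 13, 15}
Full difference set: {0} ∪ (positive diffs) ∪ (negative diffs).
|A - A| = 1 + 2·8 = 17 (matches direct enumeration: 17).

|A - A| = 17


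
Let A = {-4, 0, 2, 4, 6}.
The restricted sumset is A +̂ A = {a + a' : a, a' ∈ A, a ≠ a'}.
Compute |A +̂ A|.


Restricted sumset: A +̂ A = {a + a' : a ∈ A, a' ∈ A, a ≠ a'}.
Equivalently, take A + A and drop any sum 2a that is achievable ONLY as a + a for a ∈ A (i.e. sums representable only with equal summands).
Enumerate pairs (a, a') with a < a' (symmetric, so each unordered pair gives one sum; this covers all a ≠ a'):
  -4 + 0 = -4
  -4 + 2 = -2
  -4 + 4 = 0
  -4 + 6 = 2
  0 + 2 = 2
  0 + 4 = 4
  0 + 6 = 6
  2 + 4 = 6
  2 + 6 = 8
  4 + 6 = 10
Collected distinct sums: {-4, -2, 0, 2, 4, 6, 8, 10}
|A +̂ A| = 8
(Reference bound: |A +̂ A| ≥ 2|A| - 3 for |A| ≥ 2, with |A| = 5 giving ≥ 7.)

|A +̂ A| = 8


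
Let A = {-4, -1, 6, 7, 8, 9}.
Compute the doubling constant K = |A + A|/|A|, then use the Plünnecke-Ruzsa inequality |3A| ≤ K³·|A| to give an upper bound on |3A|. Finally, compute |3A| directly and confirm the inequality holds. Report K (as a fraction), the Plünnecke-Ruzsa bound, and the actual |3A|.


|A| = 6.
Step 1: Compute A + A by enumerating all 36 pairs.
A + A = {-8, -5, -2, 2, 3, 4, 5, 6, 7, 8, 12, 13, 14, 15, 16, 17, 18}, so |A + A| = 17.
Step 2: Doubling constant K = |A + A|/|A| = 17/6 = 17/6 ≈ 2.8333.
Step 3: Plünnecke-Ruzsa gives |3A| ≤ K³·|A| = (2.8333)³ · 6 ≈ 136.4722.
Step 4: Compute 3A = A + A + A directly by enumerating all triples (a,b,c) ∈ A³; |3A| = 34.
Step 5: Check 34 ≤ 136.4722? Yes ✓.

K = 17/6, Plünnecke-Ruzsa bound K³|A| ≈ 136.4722, |3A| = 34, inequality holds.


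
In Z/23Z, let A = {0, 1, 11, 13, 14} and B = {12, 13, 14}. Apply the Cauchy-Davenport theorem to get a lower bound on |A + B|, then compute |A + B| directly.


Cauchy-Davenport: |A + B| ≥ min(p, |A| + |B| - 1) for A, B nonempty in Z/pZ.
|A| = 5, |B| = 3, p = 23.
CD lower bound = min(23, 5 + 3 - 1) = min(23, 7) = 7.
Compute A + B mod 23 directly:
a = 0: 0+12=12, 0+13=13, 0+14=14
a = 1: 1+12=13, 1+13=14, 1+14=15
a = 11: 11+12=0, 11+13=1, 11+14=2
a = 13: 13+12=2, 13+13=3, 13+14=4
a = 14: 14+12=3, 14+13=4, 14+14=5
A + B = {0, 1, 2, 3, 4, 5, 12, 13, 14, 15}, so |A + B| = 10.
Verify: 10 ≥ 7? Yes ✓.

CD lower bound = 7, actual |A + B| = 10.


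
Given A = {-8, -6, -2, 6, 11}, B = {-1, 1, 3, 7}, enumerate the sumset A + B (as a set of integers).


A + B = {a + b : a ∈ A, b ∈ B}.
Enumerate all |A|·|B| = 5·4 = 20 pairs (a, b) and collect distinct sums.
a = -8: -8+-1=-9, -8+1=-7, -8+3=-5, -8+7=-1
a = -6: -6+-1=-7, -6+1=-5, -6+3=-3, -6+7=1
a = -2: -2+-1=-3, -2+1=-1, -2+3=1, -2+7=5
a = 6: 6+-1=5, 6+1=7, 6+3=9, 6+7=13
a = 11: 11+-1=10, 11+1=12, 11+3=14, 11+7=18
Collecting distinct sums: A + B = {-9, -7, -5, -3, -1, 1, 5, 7, 9, 10, 12, 13, 14, 18}
|A + B| = 14

A + B = {-9, -7, -5, -3, -1, 1, 5, 7, 9, 10, 12, 13, 14, 18}


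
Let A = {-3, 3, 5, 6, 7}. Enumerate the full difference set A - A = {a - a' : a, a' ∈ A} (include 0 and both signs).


A - A = {a - a' : a, a' ∈ A}.
Compute a - a' for each ordered pair (a, a'):
a = -3: -3--3=0, -3-3=-6, -3-5=-8, -3-6=-9, -3-7=-10
a = 3: 3--3=6, 3-3=0, 3-5=-2, 3-6=-3, 3-7=-4
a = 5: 5--3=8, 5-3=2, 5-5=0, 5-6=-1, 5-7=-2
a = 6: 6--3=9, 6-3=3, 6-5=1, 6-6=0, 6-7=-1
a = 7: 7--3=10, 7-3=4, 7-5=2, 7-6=1, 7-7=0
Collecting distinct values (and noting 0 appears from a-a):
A - A = {-10, -9, -8, -6, -4, -3, -2, -1, 0, 1, 2, 3, 4, 6, 8, 9, 10}
|A - A| = 17

A - A = {-10, -9, -8, -6, -4, -3, -2, -1, 0, 1, 2, 3, 4, 6, 8, 9, 10}


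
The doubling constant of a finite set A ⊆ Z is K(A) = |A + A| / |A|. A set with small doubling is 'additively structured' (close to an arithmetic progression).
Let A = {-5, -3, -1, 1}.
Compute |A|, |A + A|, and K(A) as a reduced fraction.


|A| = 4.
Compute A + A by enumerating all 16 pairs.
A + A = {-10, -8, -6, -4, -2, 0, 2}, so |A + A| = 7.
K = |A + A| / |A| = 7/4 (already in lowest terms) ≈ 1.7500.
Reference: AP of size 4 gives K = 7/4 ≈ 1.7500; a fully generic set of size 4 gives K ≈ 2.5000.

|A| = 4, |A + A| = 7, K = 7/4.


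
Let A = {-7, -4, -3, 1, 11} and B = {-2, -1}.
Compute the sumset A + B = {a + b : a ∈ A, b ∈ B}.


A + B = {a + b : a ∈ A, b ∈ B}.
Enumerate all |A|·|B| = 5·2 = 10 pairs (a, b) and collect distinct sums.
a = -7: -7+-2=-9, -7+-1=-8
a = -4: -4+-2=-6, -4+-1=-5
a = -3: -3+-2=-5, -3+-1=-4
a = 1: 1+-2=-1, 1+-1=0
a = 11: 11+-2=9, 11+-1=10
Collecting distinct sums: A + B = {-9, -8, -6, -5, -4, -1, 0, 9, 10}
|A + B| = 9

A + B = {-9, -8, -6, -5, -4, -1, 0, 9, 10}


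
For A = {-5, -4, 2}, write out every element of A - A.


A - A = {a - a' : a, a' ∈ A}.
Compute a - a' for each ordered pair (a, a'):
a = -5: -5--5=0, -5--4=-1, -5-2=-7
a = -4: -4--5=1, -4--4=0, -4-2=-6
a = 2: 2--5=7, 2--4=6, 2-2=0
Collecting distinct values (and noting 0 appears from a-a):
A - A = {-7, -6, -1, 0, 1, 6, 7}
|A - A| = 7

A - A = {-7, -6, -1, 0, 1, 6, 7}


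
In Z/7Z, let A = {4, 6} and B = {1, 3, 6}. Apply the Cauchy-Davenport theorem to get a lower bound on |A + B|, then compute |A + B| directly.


Cauchy-Davenport: |A + B| ≥ min(p, |A| + |B| - 1) for A, B nonempty in Z/pZ.
|A| = 2, |B| = 3, p = 7.
CD lower bound = min(7, 2 + 3 - 1) = min(7, 4) = 4.
Compute A + B mod 7 directly:
a = 4: 4+1=5, 4+3=0, 4+6=3
a = 6: 6+1=0, 6+3=2, 6+6=5
A + B = {0, 2, 3, 5}, so |A + B| = 4.
Verify: 4 ≥ 4? Yes ✓.

CD lower bound = 4, actual |A + B| = 4.


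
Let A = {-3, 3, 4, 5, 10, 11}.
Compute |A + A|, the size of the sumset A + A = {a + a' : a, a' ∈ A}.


A + A = {a + a' : a, a' ∈ A}; |A| = 6.
General bounds: 2|A| - 1 ≤ |A + A| ≤ |A|(|A|+1)/2, i.e. 11 ≤ |A + A| ≤ 21.
Lower bound 2|A|-1 is attained iff A is an arithmetic progression.
Enumerate sums a + a' for a ≤ a' (symmetric, so this suffices):
a = -3: -3+-3=-6, -3+3=0, -3+4=1, -3+5=2, -3+10=7, -3+11=8
a = 3: 3+3=6, 3+4=7, 3+5=8, 3+10=13, 3+11=14
a = 4: 4+4=8, 4+5=9, 4+10=14, 4+11=15
a = 5: 5+5=10, 5+10=15, 5+11=16
a = 10: 10+10=20, 10+11=21
a = 11: 11+11=22
Distinct sums: {-6, 0, 1, 2, 6, 7, 8, 9, 10, 13, 14, 15, 16, 20, 21, 22}
|A + A| = 16

|A + A| = 16


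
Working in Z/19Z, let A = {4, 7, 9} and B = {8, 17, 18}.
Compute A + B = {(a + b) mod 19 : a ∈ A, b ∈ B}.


Work in Z/19Z: reduce every sum a + b modulo 19.
Enumerate all 9 pairs:
a = 4: 4+8=12, 4+17=2, 4+18=3
a = 7: 7+8=15, 7+17=5, 7+18=6
a = 9: 9+8=17, 9+17=7, 9+18=8
Distinct residues collected: {2, 3, 5, 6, 7, 8, 12, 15, 17}
|A + B| = 9 (out of 19 total residues).

A + B = {2, 3, 5, 6, 7, 8, 12, 15, 17}


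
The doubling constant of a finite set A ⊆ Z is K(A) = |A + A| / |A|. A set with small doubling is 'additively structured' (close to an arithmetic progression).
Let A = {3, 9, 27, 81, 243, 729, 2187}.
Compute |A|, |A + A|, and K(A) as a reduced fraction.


|A| = 7.
Compute A + A by enumerating all 49 pairs.
A + A = {6, 12, 18, 30, 36, 54, 84, 90, 108, 162, 246, 252, 270, 324, 486, 732, 738, 756, 810, 972, 1458, 2190, 2196, 2214, 2268, 2430, 2916, 4374}, so |A + A| = 28.
K = |A + A| / |A| = 28/7 = 4/1 ≈ 4.0000.
Reference: AP of size 7 gives K = 13/7 ≈ 1.8571; a fully generic set of size 7 gives K ≈ 4.0000.

|A| = 7, |A + A| = 28, K = 28/7 = 4/1.


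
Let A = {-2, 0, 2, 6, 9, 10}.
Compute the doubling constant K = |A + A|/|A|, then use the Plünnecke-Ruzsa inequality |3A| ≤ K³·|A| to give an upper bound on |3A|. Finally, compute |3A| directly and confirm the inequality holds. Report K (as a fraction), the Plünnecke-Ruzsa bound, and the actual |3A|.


|A| = 6.
Step 1: Compute A + A by enumerating all 36 pairs.
A + A = {-4, -2, 0, 2, 4, 6, 7, 8, 9, 10, 11, 12, 15, 16, 18, 19, 20}, so |A + A| = 17.
Step 2: Doubling constant K = |A + A|/|A| = 17/6 = 17/6 ≈ 2.8333.
Step 3: Plünnecke-Ruzsa gives |3A| ≤ K³·|A| = (2.8333)³ · 6 ≈ 136.4722.
Step 4: Compute 3A = A + A + A directly by enumerating all triples (a,b,c) ∈ A³; |3A| = 31.
Step 5: Check 31 ≤ 136.4722? Yes ✓.

K = 17/6, Plünnecke-Ruzsa bound K³|A| ≈ 136.4722, |3A| = 31, inequality holds.


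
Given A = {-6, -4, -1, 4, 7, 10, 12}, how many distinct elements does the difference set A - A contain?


A - A = {a - a' : a, a' ∈ A}; |A| = 7.
Bounds: 2|A|-1 ≤ |A - A| ≤ |A|² - |A| + 1, i.e. 13 ≤ |A - A| ≤ 43.
Note: 0 ∈ A - A always (from a - a). The set is symmetric: if d ∈ A - A then -d ∈ A - A.
Enumerate nonzero differences d = a - a' with a > a' (then include -d):
Positive differences: {2, 3, 5, 6, 8, 10, 11, 13, 14, 16, 18}
Full difference set: {0} ∪ (positive diffs) ∪ (negative diffs).
|A - A| = 1 + 2·11 = 23 (matches direct enumeration: 23).

|A - A| = 23


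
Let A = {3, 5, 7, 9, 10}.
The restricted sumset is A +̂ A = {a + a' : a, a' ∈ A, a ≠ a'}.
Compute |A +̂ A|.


Restricted sumset: A +̂ A = {a + a' : a ∈ A, a' ∈ A, a ≠ a'}.
Equivalently, take A + A and drop any sum 2a that is achievable ONLY as a + a for a ∈ A (i.e. sums representable only with equal summands).
Enumerate pairs (a, a') with a < a' (symmetric, so each unordered pair gives one sum; this covers all a ≠ a'):
  3 + 5 = 8
  3 + 7 = 10
  3 + 9 = 12
  3 + 10 = 13
  5 + 7 = 12
  5 + 9 = 14
  5 + 10 = 15
  7 + 9 = 16
  7 + 10 = 17
  9 + 10 = 19
Collected distinct sums: {8, 10, 12, 13, 14, 15, 16, 17, 19}
|A +̂ A| = 9
(Reference bound: |A +̂ A| ≥ 2|A| - 3 for |A| ≥ 2, with |A| = 5 giving ≥ 7.)

|A +̂ A| = 9


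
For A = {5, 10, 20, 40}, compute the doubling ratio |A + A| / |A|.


|A| = 4.
Compute A + A by enumerating all 16 pairs.
A + A = {10, 15, 20, 25, 30, 40, 45, 50, 60, 80}, so |A + A| = 10.
K = |A + A| / |A| = 10/4 = 5/2 ≈ 2.5000.
Reference: AP of size 4 gives K = 7/4 ≈ 1.7500; a fully generic set of size 4 gives K ≈ 2.5000.

|A| = 4, |A + A| = 10, K = 10/4 = 5/2.


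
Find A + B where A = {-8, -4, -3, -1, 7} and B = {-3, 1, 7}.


A + B = {a + b : a ∈ A, b ∈ B}.
Enumerate all |A|·|B| = 5·3 = 15 pairs (a, b) and collect distinct sums.
a = -8: -8+-3=-11, -8+1=-7, -8+7=-1
a = -4: -4+-3=-7, -4+1=-3, -4+7=3
a = -3: -3+-3=-6, -3+1=-2, -3+7=4
a = -1: -1+-3=-4, -1+1=0, -1+7=6
a = 7: 7+-3=4, 7+1=8, 7+7=14
Collecting distinct sums: A + B = {-11, -7, -6, -4, -3, -2, -1, 0, 3, 4, 6, 8, 14}
|A + B| = 13

A + B = {-11, -7, -6, -4, -3, -2, -1, 0, 3, 4, 6, 8, 14}


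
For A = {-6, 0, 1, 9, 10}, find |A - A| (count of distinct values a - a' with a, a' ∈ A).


A - A = {a - a' : a, a' ∈ A}; |A| = 5.
Bounds: 2|A|-1 ≤ |A - A| ≤ |A|² - |A| + 1, i.e. 9 ≤ |A - A| ≤ 21.
Note: 0 ∈ A - A always (from a - a). The set is symmetric: if d ∈ A - A then -d ∈ A - A.
Enumerate nonzero differences d = a - a' with a > a' (then include -d):
Positive differences: {1, 6, 7, 8, 9, 10, 15, 16}
Full difference set: {0} ∪ (positive diffs) ∪ (negative diffs).
|A - A| = 1 + 2·8 = 17 (matches direct enumeration: 17).

|A - A| = 17


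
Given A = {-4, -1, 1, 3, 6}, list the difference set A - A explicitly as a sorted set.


A - A = {a - a' : a, a' ∈ A}.
Compute a - a' for each ordered pair (a, a'):
a = -4: -4--4=0, -4--1=-3, -4-1=-5, -4-3=-7, -4-6=-10
a = -1: -1--4=3, -1--1=0, -1-1=-2, -1-3=-4, -1-6=-7
a = 1: 1--4=5, 1--1=2, 1-1=0, 1-3=-2, 1-6=-5
a = 3: 3--4=7, 3--1=4, 3-1=2, 3-3=0, 3-6=-3
a = 6: 6--4=10, 6--1=7, 6-1=5, 6-3=3, 6-6=0
Collecting distinct values (and noting 0 appears from a-a):
A - A = {-10, -7, -5, -4, -3, -2, 0, 2, 3, 4, 5, 7, 10}
|A - A| = 13

A - A = {-10, -7, -5, -4, -3, -2, 0, 2, 3, 4, 5, 7, 10}


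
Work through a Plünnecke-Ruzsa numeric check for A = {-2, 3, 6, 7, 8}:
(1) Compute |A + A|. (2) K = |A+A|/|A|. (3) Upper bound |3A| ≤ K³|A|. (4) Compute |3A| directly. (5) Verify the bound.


|A| = 5.
Step 1: Compute A + A by enumerating all 25 pairs.
A + A = {-4, 1, 4, 5, 6, 9, 10, 11, 12, 13, 14, 15, 16}, so |A + A| = 13.
Step 2: Doubling constant K = |A + A|/|A| = 13/5 = 13/5 ≈ 2.6000.
Step 3: Plünnecke-Ruzsa gives |3A| ≤ K³·|A| = (2.6000)³ · 5 ≈ 87.8800.
Step 4: Compute 3A = A + A + A directly by enumerating all triples (a,b,c) ∈ A³; |3A| = 23.
Step 5: Check 23 ≤ 87.8800? Yes ✓.

K = 13/5, Plünnecke-Ruzsa bound K³|A| ≈ 87.8800, |3A| = 23, inequality holds.


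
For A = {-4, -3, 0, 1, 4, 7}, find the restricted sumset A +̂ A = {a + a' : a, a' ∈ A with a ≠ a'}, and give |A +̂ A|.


Restricted sumset: A +̂ A = {a + a' : a ∈ A, a' ∈ A, a ≠ a'}.
Equivalently, take A + A and drop any sum 2a that is achievable ONLY as a + a for a ∈ A (i.e. sums representable only with equal summands).
Enumerate pairs (a, a') with a < a' (symmetric, so each unordered pair gives one sum; this covers all a ≠ a'):
  -4 + -3 = -7
  -4 + 0 = -4
  -4 + 1 = -3
  -4 + 4 = 0
  -4 + 7 = 3
  -3 + 0 = -3
  -3 + 1 = -2
  -3 + 4 = 1
  -3 + 7 = 4
  0 + 1 = 1
  0 + 4 = 4
  0 + 7 = 7
  1 + 4 = 5
  1 + 7 = 8
  4 + 7 = 11
Collected distinct sums: {-7, -4, -3, -2, 0, 1, 3, 4, 5, 7, 8, 11}
|A +̂ A| = 12
(Reference bound: |A +̂ A| ≥ 2|A| - 3 for |A| ≥ 2, with |A| = 6 giving ≥ 9.)

|A +̂ A| = 12


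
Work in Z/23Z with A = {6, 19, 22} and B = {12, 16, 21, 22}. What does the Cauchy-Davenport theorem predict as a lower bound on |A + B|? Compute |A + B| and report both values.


Cauchy-Davenport: |A + B| ≥ min(p, |A| + |B| - 1) for A, B nonempty in Z/pZ.
|A| = 3, |B| = 4, p = 23.
CD lower bound = min(23, 3 + 4 - 1) = min(23, 6) = 6.
Compute A + B mod 23 directly:
a = 6: 6+12=18, 6+16=22, 6+21=4, 6+22=5
a = 19: 19+12=8, 19+16=12, 19+21=17, 19+22=18
a = 22: 22+12=11, 22+16=15, 22+21=20, 22+22=21
A + B = {4, 5, 8, 11, 12, 15, 17, 18, 20, 21, 22}, so |A + B| = 11.
Verify: 11 ≥ 6? Yes ✓.

CD lower bound = 6, actual |A + B| = 11.


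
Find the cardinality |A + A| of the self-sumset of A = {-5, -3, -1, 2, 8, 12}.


A + A = {a + a' : a, a' ∈ A}; |A| = 6.
General bounds: 2|A| - 1 ≤ |A + A| ≤ |A|(|A|+1)/2, i.e. 11 ≤ |A + A| ≤ 21.
Lower bound 2|A|-1 is attained iff A is an arithmetic progression.
Enumerate sums a + a' for a ≤ a' (symmetric, so this suffices):
a = -5: -5+-5=-10, -5+-3=-8, -5+-1=-6, -5+2=-3, -5+8=3, -5+12=7
a = -3: -3+-3=-6, -3+-1=-4, -3+2=-1, -3+8=5, -3+12=9
a = -1: -1+-1=-2, -1+2=1, -1+8=7, -1+12=11
a = 2: 2+2=4, 2+8=10, 2+12=14
a = 8: 8+8=16, 8+12=20
a = 12: 12+12=24
Distinct sums: {-10, -8, -6, -4, -3, -2, -1, 1, 3, 4, 5, 7, 9, 10, 11, 14, 16, 20, 24}
|A + A| = 19

|A + A| = 19


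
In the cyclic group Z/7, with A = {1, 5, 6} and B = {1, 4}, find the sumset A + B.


Work in Z/7Z: reduce every sum a + b modulo 7.
Enumerate all 6 pairs:
a = 1: 1+1=2, 1+4=5
a = 5: 5+1=6, 5+4=2
a = 6: 6+1=0, 6+4=3
Distinct residues collected: {0, 2, 3, 5, 6}
|A + B| = 5 (out of 7 total residues).

A + B = {0, 2, 3, 5, 6}


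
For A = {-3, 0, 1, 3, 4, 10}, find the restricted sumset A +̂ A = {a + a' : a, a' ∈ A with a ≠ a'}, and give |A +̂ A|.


Restricted sumset: A +̂ A = {a + a' : a ∈ A, a' ∈ A, a ≠ a'}.
Equivalently, take A + A and drop any sum 2a that is achievable ONLY as a + a for a ∈ A (i.e. sums representable only with equal summands).
Enumerate pairs (a, a') with a < a' (symmetric, so each unordered pair gives one sum; this covers all a ≠ a'):
  -3 + 0 = -3
  -3 + 1 = -2
  -3 + 3 = 0
  -3 + 4 = 1
  -3 + 10 = 7
  0 + 1 = 1
  0 + 3 = 3
  0 + 4 = 4
  0 + 10 = 10
  1 + 3 = 4
  1 + 4 = 5
  1 + 10 = 11
  3 + 4 = 7
  3 + 10 = 13
  4 + 10 = 14
Collected distinct sums: {-3, -2, 0, 1, 3, 4, 5, 7, 10, 11, 13, 14}
|A +̂ A| = 12
(Reference bound: |A +̂ A| ≥ 2|A| - 3 for |A| ≥ 2, with |A| = 6 giving ≥ 9.)

|A +̂ A| = 12


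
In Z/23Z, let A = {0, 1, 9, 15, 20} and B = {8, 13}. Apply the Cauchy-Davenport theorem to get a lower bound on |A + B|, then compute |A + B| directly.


Cauchy-Davenport: |A + B| ≥ min(p, |A| + |B| - 1) for A, B nonempty in Z/pZ.
|A| = 5, |B| = 2, p = 23.
CD lower bound = min(23, 5 + 2 - 1) = min(23, 6) = 6.
Compute A + B mod 23 directly:
a = 0: 0+8=8, 0+13=13
a = 1: 1+8=9, 1+13=14
a = 9: 9+8=17, 9+13=22
a = 15: 15+8=0, 15+13=5
a = 20: 20+8=5, 20+13=10
A + B = {0, 5, 8, 9, 10, 13, 14, 17, 22}, so |A + B| = 9.
Verify: 9 ≥ 6? Yes ✓.

CD lower bound = 6, actual |A + B| = 9.


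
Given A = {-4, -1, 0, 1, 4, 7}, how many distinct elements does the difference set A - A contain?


A - A = {a - a' : a, a' ∈ A}; |A| = 6.
Bounds: 2|A|-1 ≤ |A - A| ≤ |A|² - |A| + 1, i.e. 11 ≤ |A - A| ≤ 31.
Note: 0 ∈ A - A always (from a - a). The set is symmetric: if d ∈ A - A then -d ∈ A - A.
Enumerate nonzero differences d = a - a' with a > a' (then include -d):
Positive differences: {1, 2, 3, 4, 5, 6, 7, 8, 11}
Full difference set: {0} ∪ (positive diffs) ∪ (negative diffs).
|A - A| = 1 + 2·9 = 19 (matches direct enumeration: 19).

|A - A| = 19


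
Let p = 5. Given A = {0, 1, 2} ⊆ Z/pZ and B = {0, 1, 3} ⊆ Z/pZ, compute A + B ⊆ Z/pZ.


Work in Z/5Z: reduce every sum a + b modulo 5.
Enumerate all 9 pairs:
a = 0: 0+0=0, 0+1=1, 0+3=3
a = 1: 1+0=1, 1+1=2, 1+3=4
a = 2: 2+0=2, 2+1=3, 2+3=0
Distinct residues collected: {0, 1, 2, 3, 4}
|A + B| = 5 (out of 5 total residues).

A + B = {0, 1, 2, 3, 4}


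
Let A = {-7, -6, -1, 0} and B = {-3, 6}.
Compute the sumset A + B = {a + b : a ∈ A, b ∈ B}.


A + B = {a + b : a ∈ A, b ∈ B}.
Enumerate all |A|·|B| = 4·2 = 8 pairs (a, b) and collect distinct sums.
a = -7: -7+-3=-10, -7+6=-1
a = -6: -6+-3=-9, -6+6=0
a = -1: -1+-3=-4, -1+6=5
a = 0: 0+-3=-3, 0+6=6
Collecting distinct sums: A + B = {-10, -9, -4, -3, -1, 0, 5, 6}
|A + B| = 8

A + B = {-10, -9, -4, -3, -1, 0, 5, 6}
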